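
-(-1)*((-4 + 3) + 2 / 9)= -7/9 = -0.78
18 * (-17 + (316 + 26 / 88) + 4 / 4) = 118917/22 = 5405.32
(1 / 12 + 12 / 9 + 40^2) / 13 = 19217/156 = 123.19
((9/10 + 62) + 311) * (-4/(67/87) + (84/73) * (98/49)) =-26449686/24455 = -1081.57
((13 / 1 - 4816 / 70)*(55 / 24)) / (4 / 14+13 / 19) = -45353/344 = -131.84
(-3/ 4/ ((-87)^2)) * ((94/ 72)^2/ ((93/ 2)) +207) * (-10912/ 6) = 137245427/3678534 = 37.31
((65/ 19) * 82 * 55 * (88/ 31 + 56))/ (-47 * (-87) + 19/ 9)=12664080/57071 = 221.90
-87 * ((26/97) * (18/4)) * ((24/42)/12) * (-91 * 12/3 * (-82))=-14467752/97 = -149152.08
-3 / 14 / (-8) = 3/112 = 0.03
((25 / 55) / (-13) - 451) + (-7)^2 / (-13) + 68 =-55313/143 = -386.80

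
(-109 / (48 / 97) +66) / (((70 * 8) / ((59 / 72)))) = -87379/387072 = -0.23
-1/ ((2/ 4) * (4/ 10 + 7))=-10/37 = -0.27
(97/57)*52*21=35308/19 = 1858.32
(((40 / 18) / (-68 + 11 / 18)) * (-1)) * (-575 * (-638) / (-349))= -14674000/423337 = -34.66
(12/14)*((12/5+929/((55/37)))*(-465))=-19253790/77 = -250049.22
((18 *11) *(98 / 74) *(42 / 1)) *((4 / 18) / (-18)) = -15092/111 = -135.96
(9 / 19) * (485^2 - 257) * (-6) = -12688272/19 = -667803.79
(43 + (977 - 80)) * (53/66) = 24910/33 = 754.85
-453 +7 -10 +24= -432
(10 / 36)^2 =25/324 = 0.08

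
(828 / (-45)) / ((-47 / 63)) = 5796/235 = 24.66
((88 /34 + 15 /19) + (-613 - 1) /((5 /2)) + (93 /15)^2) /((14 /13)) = -10696023/56525 = -189.23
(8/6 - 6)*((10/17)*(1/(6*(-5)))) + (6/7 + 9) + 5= 14.95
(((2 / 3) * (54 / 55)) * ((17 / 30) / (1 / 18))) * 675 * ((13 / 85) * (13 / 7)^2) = 6406452/2695 = 2377.16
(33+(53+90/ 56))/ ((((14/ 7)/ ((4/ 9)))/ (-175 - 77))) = -4906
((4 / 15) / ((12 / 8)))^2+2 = 4114/2025 = 2.03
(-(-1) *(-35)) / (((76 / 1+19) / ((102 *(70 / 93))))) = -16660/589 = -28.29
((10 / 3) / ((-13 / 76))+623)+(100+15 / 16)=439577/624 = 704.45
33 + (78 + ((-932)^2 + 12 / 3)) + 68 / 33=868741.06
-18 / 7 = -2.57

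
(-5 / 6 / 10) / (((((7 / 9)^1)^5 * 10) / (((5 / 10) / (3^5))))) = -81/1344560 = 0.00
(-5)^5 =-3125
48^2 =2304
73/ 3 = 24.33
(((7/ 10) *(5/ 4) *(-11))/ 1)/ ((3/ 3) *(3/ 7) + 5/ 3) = -147/32 = -4.59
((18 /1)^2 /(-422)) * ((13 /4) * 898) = -472797/211 = -2240.74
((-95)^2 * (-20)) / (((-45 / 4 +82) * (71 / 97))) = -70034000/20093 = -3485.49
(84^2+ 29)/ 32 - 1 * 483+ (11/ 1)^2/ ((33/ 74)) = 935/96 = 9.74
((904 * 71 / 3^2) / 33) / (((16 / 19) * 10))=152437/5940 = 25.66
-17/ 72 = -0.24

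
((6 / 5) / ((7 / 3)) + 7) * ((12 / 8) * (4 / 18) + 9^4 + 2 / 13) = 67301174/1365 = 49304.89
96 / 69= 32/23 = 1.39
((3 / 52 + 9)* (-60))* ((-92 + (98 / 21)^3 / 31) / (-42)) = -29147050/25389 = -1148.02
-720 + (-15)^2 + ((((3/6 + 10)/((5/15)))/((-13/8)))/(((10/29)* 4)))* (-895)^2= -292707405/26 = -11257977.12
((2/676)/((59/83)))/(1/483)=40089/19942 = 2.01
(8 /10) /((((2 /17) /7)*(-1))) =-238/5 = -47.60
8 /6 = 4/3 = 1.33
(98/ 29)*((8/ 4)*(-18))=-3528/29 = -121.66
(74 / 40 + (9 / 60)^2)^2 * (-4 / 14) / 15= -80143/1200000 = -0.07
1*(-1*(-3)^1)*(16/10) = 24/5 = 4.80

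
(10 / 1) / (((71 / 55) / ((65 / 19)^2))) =2323750/25631 = 90.66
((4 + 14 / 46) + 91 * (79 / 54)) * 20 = 1706930/621 = 2748.68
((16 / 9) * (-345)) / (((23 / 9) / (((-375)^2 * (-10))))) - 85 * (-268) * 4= 337591120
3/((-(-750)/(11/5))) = 11/1250 = 0.01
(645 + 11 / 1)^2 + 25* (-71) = 428561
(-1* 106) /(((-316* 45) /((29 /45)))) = 1537/319950 = 0.00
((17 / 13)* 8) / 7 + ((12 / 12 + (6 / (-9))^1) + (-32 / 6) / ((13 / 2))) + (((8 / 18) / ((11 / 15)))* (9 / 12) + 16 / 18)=21178/9009 = 2.35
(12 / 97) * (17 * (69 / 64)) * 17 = 59823/1552 = 38.55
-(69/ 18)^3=-12167/216 = -56.33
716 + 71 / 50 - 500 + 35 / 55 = 119931/550 = 218.06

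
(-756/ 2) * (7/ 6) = -441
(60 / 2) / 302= 15/151 = 0.10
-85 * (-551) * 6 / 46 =140505/23 = 6108.91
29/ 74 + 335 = 24819/74 = 335.39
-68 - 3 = -71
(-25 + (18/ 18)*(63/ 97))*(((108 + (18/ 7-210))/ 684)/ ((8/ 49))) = 239743/11058 = 21.68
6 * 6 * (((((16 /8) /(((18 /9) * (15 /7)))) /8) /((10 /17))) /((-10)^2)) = 357/10000 = 0.04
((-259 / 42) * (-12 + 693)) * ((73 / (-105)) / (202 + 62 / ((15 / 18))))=613127/58044 = 10.56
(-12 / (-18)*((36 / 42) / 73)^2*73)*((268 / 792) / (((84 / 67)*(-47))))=-4489/116506467 = 0.00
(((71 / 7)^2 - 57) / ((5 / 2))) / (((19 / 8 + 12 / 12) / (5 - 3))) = 71936/6615 = 10.87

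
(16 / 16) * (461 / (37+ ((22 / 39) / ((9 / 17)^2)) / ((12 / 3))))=2912598/236945 = 12.29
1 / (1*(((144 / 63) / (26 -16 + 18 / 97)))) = 1729/388 = 4.46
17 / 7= 2.43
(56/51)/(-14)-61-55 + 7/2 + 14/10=-56701/510 = -111.18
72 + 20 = 92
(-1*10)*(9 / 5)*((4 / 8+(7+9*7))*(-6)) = 7614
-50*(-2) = 100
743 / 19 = 39.11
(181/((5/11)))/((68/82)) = 480.18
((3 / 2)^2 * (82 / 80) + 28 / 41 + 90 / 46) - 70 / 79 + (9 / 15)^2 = 263398901/59597600 = 4.42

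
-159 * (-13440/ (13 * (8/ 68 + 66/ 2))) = 36328320/7319 = 4963.56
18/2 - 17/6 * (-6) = 26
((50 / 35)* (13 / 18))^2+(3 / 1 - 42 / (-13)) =376414/51597 = 7.30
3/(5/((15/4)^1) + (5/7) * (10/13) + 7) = 819/2425 = 0.34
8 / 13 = 0.62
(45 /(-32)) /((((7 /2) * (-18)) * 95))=1/4256 = 0.00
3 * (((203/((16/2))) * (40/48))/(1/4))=1015/4 = 253.75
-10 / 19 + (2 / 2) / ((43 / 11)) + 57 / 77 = 29552/62909 = 0.47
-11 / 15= -0.73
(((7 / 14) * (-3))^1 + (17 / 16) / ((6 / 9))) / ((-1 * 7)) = -3/224 = -0.01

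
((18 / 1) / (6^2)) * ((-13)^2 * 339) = 57291/2 = 28645.50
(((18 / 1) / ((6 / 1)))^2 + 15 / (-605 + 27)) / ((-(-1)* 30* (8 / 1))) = 1729/46240 = 0.04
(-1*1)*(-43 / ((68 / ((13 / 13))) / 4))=43/17 = 2.53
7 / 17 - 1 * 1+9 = 143/17 = 8.41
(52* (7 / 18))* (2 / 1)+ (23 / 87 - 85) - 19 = -16519/261 = -63.29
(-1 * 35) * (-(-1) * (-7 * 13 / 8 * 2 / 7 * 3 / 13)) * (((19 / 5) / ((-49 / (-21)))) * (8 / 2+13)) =2907/4 = 726.75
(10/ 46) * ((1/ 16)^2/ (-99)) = -5/582912 = 0.00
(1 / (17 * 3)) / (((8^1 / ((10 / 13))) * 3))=5/7956 = 0.00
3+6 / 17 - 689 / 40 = -9433/680 = -13.87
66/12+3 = 17/2 = 8.50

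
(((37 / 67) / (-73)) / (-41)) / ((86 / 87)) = 3219/17245666 = 0.00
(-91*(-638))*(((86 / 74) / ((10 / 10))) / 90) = 749.70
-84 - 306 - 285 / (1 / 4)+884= -646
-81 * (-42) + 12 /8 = 6807/2 = 3403.50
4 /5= 0.80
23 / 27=0.85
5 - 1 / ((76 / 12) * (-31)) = 2948/589 = 5.01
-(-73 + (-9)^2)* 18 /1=-144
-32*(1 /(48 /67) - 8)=634/3 = 211.33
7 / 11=0.64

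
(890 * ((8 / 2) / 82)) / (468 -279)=1780/7749 = 0.23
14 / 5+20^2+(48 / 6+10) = 420.80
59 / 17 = 3.47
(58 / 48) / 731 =29/17544 = 0.00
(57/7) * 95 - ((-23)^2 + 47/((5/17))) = 2967/35 = 84.77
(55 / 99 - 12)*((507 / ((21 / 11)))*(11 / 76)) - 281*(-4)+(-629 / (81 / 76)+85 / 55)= 95.47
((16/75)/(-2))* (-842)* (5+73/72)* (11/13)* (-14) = -56146244/8775 = -6398.43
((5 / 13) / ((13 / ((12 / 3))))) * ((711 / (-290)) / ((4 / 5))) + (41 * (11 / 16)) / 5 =2068151/392080 = 5.27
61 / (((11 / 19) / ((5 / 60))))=1159/132 = 8.78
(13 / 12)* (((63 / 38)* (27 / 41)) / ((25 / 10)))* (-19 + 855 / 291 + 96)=37.82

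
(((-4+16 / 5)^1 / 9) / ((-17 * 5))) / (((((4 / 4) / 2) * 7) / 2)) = 16/26775 = 0.00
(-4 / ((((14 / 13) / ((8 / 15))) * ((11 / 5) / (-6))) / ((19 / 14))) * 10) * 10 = 733.21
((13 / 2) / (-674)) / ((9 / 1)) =-13/12132 = 0.00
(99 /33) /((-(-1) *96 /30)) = 0.94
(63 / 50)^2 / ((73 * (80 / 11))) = 43659/14600000 = 0.00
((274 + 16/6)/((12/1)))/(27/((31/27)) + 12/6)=12865/14238 = 0.90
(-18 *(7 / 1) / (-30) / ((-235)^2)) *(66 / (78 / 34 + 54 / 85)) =7854/4583675 = 0.00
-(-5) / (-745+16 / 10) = -25/3717 = -0.01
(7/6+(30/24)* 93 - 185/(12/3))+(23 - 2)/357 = 7265/102 = 71.23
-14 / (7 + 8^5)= -14/32775 = 0.00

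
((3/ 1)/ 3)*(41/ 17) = 41/17 = 2.41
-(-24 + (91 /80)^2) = 145319/6400 = 22.71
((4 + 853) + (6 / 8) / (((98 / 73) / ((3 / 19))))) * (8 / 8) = 6383593/7448 = 857.09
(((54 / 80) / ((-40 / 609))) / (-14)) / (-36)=-261/12800 = -0.02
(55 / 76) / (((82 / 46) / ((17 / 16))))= 21505/49856 = 0.43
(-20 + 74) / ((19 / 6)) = 324/19 = 17.05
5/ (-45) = -1/9 = -0.11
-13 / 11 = -1.18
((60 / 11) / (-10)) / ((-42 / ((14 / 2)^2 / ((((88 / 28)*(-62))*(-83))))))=49/1245332 = 0.00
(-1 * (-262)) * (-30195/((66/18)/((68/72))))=-2037705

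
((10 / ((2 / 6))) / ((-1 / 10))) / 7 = -300/7 = -42.86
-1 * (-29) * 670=19430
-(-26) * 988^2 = 25379744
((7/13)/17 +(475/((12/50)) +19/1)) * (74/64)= 98035607/42432 = 2310.42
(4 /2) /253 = 2/253 = 0.01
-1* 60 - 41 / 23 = -1421/23 = -61.78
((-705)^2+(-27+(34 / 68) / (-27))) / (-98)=-26837891/5292 = -5071.41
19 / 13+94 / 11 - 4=859/143 = 6.01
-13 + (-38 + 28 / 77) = -557/11 = -50.64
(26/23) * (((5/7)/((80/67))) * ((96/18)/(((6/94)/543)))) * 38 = 563129372/483 = 1165899.32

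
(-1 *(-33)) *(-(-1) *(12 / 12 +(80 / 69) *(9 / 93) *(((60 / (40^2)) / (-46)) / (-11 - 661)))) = 242442849/7346752 = 33.00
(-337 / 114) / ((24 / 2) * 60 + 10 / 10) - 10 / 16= -206833/328776 = -0.63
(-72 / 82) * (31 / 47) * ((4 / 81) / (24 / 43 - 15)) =21328/10770003 = 0.00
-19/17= -1.12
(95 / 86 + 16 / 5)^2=3426201/184900 = 18.53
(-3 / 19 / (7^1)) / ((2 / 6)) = -9/133 = -0.07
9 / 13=0.69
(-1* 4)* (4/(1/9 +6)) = -144/55 = -2.62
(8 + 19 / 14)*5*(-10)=-3275/7 = -467.86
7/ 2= 3.50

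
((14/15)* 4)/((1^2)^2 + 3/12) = 224/75 = 2.99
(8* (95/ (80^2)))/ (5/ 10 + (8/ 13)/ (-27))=6669/26800 = 0.25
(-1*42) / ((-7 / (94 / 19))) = 564/19 = 29.68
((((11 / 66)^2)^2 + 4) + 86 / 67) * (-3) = -458851/28944 = -15.85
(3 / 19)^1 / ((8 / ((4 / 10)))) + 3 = 1143/380 = 3.01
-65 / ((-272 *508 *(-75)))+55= 113995187/2072640 = 55.00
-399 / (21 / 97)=-1843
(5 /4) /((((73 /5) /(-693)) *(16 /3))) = -51975/4672 = -11.12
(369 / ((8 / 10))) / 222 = 615/296 = 2.08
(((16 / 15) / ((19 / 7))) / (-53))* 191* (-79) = 111.88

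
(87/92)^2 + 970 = 970.89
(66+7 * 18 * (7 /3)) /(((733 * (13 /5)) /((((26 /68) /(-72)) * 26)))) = -325/12461 = -0.03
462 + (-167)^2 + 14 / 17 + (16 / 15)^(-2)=123390961/4352 = 28352.70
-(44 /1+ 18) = -62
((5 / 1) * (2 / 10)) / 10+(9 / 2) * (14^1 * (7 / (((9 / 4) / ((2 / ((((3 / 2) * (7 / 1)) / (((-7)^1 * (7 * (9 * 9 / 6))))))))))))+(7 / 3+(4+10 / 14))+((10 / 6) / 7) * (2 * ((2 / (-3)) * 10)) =-15555977/630 = -24692.03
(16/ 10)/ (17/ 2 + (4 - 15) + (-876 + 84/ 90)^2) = 720/344582627 = 0.00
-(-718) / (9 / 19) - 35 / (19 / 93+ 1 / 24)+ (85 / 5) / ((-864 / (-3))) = 24130381/17568 = 1373.54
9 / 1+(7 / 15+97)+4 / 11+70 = 29177/165 = 176.83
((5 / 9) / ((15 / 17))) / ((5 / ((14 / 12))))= 119/810 = 0.15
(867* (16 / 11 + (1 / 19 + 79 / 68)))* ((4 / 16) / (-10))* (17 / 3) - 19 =-11597419/33440 = -346.81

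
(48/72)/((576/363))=121/288 = 0.42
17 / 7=2.43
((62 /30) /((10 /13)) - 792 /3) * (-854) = 16737119/75 = 223161.59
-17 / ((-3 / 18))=102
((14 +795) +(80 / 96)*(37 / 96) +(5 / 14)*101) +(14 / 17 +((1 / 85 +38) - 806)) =26810267/342720 = 78.23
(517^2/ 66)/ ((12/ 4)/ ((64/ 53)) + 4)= 777568/1245 = 624.55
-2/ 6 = -1/3 = -0.33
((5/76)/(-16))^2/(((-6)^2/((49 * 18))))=1225/2957312 = 0.00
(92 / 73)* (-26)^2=62192/73 = 851.95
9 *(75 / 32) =675/32 = 21.09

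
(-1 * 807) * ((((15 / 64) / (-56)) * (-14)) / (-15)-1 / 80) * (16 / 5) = 16947/400 = 42.37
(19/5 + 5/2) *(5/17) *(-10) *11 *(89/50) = -61677/170 = -362.81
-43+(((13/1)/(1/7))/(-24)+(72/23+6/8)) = -23687/552 = -42.91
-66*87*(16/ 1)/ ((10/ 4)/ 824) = -30281011.20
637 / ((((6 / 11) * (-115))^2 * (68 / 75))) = 77077/431664 = 0.18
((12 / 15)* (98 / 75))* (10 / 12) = 196/225 = 0.87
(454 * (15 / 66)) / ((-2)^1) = -1135/22 = -51.59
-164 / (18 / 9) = -82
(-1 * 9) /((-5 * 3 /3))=9/5 = 1.80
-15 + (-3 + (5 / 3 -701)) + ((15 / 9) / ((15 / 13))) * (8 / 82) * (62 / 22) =-2910044/4059 = -716.94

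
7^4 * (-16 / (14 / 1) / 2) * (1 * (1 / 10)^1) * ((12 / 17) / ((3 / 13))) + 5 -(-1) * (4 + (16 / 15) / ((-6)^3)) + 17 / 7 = -19675462/48195 = -408.25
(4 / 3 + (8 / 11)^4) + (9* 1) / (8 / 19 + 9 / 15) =44426809/4260531 = 10.43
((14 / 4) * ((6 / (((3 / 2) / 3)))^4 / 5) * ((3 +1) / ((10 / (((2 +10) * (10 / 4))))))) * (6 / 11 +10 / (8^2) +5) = 54622512/55 = 993136.58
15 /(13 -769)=-5/252 = -0.02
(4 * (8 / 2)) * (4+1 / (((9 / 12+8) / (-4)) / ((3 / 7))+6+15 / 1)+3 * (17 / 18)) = 110.34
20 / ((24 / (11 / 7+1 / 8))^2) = 45125/451584 = 0.10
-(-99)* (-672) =-66528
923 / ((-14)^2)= 923/196 = 4.71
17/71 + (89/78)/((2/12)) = 7.09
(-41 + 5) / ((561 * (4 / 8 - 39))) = 24/14399 = 0.00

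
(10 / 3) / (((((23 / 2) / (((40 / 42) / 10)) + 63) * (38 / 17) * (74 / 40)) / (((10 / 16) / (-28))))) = -425/4340322 = 0.00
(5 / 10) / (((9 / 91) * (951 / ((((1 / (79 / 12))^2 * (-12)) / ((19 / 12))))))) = -34944/37589543 = 0.00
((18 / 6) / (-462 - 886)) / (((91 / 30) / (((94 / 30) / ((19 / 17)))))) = -2397/1165346 = 0.00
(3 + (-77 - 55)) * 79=-10191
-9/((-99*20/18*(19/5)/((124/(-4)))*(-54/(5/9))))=155/22572 = 0.01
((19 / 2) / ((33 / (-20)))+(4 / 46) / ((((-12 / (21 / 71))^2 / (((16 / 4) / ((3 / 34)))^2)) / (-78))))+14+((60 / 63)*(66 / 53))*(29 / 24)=571241141/473163383 = 1.21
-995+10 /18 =-8950/9 = -994.44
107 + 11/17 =1830/17 = 107.65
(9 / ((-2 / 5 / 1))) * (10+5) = -675/2 = -337.50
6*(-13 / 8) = -39/4 = -9.75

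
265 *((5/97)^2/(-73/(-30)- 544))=-198750/152868023 = 0.00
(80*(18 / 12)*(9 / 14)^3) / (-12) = -3645/1372 = -2.66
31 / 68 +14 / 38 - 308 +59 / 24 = -2362169/7752 = -304.72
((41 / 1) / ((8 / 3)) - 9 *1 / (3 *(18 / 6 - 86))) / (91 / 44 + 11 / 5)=187605/51958 = 3.61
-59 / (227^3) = -59/11697083 = 0.00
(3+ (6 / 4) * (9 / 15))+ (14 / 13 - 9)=-523/130 = -4.02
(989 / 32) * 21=20769/32 = 649.03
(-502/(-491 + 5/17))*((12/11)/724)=12801/8304461 = 0.00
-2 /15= -0.13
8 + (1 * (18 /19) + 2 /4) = 359/38 = 9.45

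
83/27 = 3.07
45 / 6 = 15/2 = 7.50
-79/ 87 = -0.91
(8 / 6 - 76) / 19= -224/57 = -3.93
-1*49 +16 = -33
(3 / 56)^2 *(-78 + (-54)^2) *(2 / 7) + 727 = 4002547/5488 = 729.33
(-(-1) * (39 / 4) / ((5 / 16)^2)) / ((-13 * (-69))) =0.11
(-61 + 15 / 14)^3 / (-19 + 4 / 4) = 11957.19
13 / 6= 2.17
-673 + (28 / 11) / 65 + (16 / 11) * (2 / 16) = -481037/715 = -672.78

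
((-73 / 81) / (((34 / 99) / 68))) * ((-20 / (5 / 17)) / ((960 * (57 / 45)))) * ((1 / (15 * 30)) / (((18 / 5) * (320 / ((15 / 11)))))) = 1241/47278080 = 0.00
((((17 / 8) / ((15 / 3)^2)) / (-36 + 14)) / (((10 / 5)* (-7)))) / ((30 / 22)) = 17/84000 = 0.00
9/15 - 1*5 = -22/5 = -4.40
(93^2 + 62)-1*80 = 8631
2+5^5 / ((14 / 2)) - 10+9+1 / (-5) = 15653/35 = 447.23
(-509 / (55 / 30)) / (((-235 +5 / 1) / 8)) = 9.66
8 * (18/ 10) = 72/5 = 14.40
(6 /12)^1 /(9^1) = 1/18 = 0.06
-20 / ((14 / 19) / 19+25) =-7220/9039 = -0.80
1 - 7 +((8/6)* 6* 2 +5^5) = 3135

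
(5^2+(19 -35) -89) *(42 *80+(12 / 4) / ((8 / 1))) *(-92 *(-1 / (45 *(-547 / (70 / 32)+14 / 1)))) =9618140/4131 = 2328.28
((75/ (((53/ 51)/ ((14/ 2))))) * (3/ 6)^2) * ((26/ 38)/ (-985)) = -69615/793516 = -0.09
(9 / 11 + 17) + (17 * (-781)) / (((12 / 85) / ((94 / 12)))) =-583443653/792 = -736671.28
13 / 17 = 0.76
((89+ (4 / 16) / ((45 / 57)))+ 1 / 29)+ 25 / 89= 89.63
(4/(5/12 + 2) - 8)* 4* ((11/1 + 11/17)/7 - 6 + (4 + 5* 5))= -2160160/3451 = -625.95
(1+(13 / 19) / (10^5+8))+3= 7600621/1900152 = 4.00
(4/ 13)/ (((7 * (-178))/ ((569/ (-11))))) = 1138/89089 = 0.01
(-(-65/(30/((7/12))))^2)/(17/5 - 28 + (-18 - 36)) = 41405/2037312 = 0.02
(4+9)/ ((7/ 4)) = 52/7 = 7.43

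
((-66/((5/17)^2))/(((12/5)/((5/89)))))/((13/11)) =-34969/2314 = -15.11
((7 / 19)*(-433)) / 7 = -433/19 = -22.79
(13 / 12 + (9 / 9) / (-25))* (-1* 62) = -64.69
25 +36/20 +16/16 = 139/5 = 27.80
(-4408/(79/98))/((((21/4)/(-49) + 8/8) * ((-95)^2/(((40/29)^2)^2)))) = -89915392/36607889 = -2.46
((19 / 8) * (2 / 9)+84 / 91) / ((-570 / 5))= -679/53352 = -0.01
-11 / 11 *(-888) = 888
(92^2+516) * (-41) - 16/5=-1840916/5 = -368183.20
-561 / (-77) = 51/7 = 7.29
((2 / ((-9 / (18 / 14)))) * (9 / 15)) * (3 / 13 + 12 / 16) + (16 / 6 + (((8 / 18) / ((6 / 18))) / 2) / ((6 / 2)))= 22283/8190 = 2.72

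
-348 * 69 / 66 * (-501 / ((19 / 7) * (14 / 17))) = 17042517/209 = 81543.14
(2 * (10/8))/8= 5/16 = 0.31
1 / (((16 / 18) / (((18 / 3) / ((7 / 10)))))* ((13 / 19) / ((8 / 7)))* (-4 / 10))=-25650/637 = -40.27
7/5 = 1.40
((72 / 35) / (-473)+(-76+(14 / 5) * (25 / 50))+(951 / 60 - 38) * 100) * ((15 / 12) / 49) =-9476100/162239 = -58.41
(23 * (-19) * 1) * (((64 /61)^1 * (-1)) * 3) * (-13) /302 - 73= -1217779/9211 = -132.21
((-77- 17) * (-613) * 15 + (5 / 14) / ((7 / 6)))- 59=42349294/49 = 864271.31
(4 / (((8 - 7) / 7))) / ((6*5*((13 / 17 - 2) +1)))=-119/30 = -3.97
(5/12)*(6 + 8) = 35/6 = 5.83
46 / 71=0.65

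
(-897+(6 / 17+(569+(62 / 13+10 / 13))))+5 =-70081/221 = -317.11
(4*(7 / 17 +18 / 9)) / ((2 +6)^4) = 41/17408 = 0.00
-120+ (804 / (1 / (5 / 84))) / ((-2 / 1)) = -143.93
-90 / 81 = -10/9 = -1.11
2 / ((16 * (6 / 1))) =1/48 = 0.02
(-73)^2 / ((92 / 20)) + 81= 28508/23 = 1239.48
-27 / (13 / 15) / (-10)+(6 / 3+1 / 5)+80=11091/130 = 85.32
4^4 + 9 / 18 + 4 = 521/2 = 260.50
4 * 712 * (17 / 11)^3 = 13992224/1331 = 10512.56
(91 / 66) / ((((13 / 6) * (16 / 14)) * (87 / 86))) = 2107/3828 = 0.55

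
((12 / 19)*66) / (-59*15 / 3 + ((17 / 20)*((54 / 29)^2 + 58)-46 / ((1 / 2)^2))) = -6660720/68190829 = -0.10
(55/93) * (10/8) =275/372 = 0.74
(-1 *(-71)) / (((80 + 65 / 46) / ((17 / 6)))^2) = 10854551/126225225 = 0.09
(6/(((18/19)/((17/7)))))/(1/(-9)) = -969/7 = -138.43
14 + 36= 50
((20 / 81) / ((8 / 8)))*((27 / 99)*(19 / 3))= 380/891 = 0.43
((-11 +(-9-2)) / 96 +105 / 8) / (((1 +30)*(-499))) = -619/742512 = 0.00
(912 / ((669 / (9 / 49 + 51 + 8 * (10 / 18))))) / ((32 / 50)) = 11652700/98343 = 118.49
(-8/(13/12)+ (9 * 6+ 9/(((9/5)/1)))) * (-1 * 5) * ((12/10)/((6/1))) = -51.62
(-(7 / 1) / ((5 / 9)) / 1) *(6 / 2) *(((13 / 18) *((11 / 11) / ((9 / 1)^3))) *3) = -91/810 = -0.11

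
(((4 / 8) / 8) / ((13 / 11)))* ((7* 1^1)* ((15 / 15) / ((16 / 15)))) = 1155/3328 = 0.35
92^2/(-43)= -8464/43 = -196.84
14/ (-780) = -7/390 = -0.02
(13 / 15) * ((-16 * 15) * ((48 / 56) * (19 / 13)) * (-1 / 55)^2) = -1824/21175 = -0.09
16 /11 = 1.45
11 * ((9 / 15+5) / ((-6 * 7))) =-22/15 = -1.47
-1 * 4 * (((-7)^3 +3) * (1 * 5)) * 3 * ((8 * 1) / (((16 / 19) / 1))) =193800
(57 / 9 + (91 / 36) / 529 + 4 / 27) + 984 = 56588461/57132 = 990.49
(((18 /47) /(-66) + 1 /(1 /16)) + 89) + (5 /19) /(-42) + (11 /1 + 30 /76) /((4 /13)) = 142.02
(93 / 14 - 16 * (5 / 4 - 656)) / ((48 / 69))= 15068.80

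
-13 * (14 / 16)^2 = -637/64 = -9.95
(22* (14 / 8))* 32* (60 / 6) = 12320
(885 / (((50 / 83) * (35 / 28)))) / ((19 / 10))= 58764/95 = 618.57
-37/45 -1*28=-1297/45 = -28.82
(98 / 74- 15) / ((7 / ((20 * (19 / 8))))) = -24035/259 = -92.80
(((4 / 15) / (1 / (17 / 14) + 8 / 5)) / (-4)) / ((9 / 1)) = -17/5562 = 0.00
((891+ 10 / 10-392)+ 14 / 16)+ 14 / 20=20063/40 = 501.58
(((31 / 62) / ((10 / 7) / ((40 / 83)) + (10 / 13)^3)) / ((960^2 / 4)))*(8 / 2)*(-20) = -15379/302905440 = 0.00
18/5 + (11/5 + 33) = 194/5 = 38.80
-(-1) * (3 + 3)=6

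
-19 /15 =-1.27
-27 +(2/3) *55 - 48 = -38.33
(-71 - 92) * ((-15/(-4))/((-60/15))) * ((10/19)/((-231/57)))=-12225/616 = -19.85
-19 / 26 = -0.73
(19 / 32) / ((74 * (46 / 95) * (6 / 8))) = 1805/81696 = 0.02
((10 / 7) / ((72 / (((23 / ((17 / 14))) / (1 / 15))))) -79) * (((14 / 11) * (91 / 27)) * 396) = -19066684/153 = -124618.85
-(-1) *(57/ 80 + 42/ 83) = 8091/6640 = 1.22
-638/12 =-319/6 = -53.17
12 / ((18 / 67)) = 134/3 = 44.67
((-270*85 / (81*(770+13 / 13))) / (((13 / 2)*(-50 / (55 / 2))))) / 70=187/420966 = 0.00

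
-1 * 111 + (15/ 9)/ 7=-2326/21 = -110.76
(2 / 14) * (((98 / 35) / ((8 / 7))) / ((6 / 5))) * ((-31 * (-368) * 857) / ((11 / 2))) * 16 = 273746368/33 = 8295344.48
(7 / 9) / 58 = 0.01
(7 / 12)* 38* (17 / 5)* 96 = 36176/5 = 7235.20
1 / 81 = 0.01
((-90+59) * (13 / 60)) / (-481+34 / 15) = 403/28724 = 0.01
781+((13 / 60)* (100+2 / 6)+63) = 155833/180 = 865.74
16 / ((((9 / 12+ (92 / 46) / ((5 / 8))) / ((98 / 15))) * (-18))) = -3136/2133 = -1.47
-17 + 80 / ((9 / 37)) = 311.89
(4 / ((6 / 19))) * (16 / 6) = 304/9 = 33.78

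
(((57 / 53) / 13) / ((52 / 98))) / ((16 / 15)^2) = 0.14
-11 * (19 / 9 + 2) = -407/9 = -45.22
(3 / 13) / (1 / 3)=9/13 = 0.69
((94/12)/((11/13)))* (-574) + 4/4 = -175324/33 = -5312.85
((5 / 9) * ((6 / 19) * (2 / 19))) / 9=20/9747 = 0.00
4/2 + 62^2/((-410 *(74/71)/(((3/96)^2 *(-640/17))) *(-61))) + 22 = 301972537/12585032 = 23.99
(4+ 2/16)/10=33/80 = 0.41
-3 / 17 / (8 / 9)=-27/136 = -0.20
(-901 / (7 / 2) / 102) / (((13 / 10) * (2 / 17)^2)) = -76585/546 = -140.27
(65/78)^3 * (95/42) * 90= 59375/504 = 117.81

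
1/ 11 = 0.09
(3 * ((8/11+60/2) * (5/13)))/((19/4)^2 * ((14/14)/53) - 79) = -330720/732941 = -0.45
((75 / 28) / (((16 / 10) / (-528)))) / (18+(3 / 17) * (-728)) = 70125/8764 = 8.00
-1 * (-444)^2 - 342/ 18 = -197155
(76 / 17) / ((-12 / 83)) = -1577/51 = -30.92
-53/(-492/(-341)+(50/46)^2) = -9560617/473393 = -20.20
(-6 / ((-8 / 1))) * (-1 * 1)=-3/4 = -0.75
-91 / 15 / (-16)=91/240 = 0.38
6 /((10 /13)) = 39/5 = 7.80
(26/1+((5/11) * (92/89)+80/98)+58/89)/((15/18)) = 8041248/239855 = 33.53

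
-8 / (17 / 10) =-4.71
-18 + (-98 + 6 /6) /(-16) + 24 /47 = -8593/752 = -11.43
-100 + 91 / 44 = -4309/44 = -97.93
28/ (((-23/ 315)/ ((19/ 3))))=-55860/23 = -2428.70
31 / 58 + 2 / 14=0.68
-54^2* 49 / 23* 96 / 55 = -13716864/1265 = -10843.37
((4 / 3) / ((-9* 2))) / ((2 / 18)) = -2/3 = -0.67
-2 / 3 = -0.67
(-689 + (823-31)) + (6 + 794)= 903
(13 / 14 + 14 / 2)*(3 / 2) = 333/28 = 11.89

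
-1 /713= -1/713 = 0.00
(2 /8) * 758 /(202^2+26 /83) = 31457/6773516 = 0.00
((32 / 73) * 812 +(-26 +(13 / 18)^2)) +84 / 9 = 8036953/23652 = 339.80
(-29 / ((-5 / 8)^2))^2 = 3444736/625 = 5511.58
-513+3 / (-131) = -67206/131 = -513.02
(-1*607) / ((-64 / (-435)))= -264045/64 = -4125.70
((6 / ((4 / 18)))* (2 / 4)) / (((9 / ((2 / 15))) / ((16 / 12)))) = 4/15 = 0.27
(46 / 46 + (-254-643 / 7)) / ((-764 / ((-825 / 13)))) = -995775/34762 = -28.65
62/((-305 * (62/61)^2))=-61/310 = -0.20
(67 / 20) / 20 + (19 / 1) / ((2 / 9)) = 34267/400 = 85.67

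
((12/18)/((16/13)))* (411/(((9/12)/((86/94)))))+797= 1068.57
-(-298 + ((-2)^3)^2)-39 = 195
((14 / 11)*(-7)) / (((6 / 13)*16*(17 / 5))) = -3185/8976 = -0.35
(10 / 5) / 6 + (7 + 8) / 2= 47/6 = 7.83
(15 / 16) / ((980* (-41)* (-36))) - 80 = -123432959/1542912 = -80.00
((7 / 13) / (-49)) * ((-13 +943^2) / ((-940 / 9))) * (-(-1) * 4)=8003124/21385 = 374.24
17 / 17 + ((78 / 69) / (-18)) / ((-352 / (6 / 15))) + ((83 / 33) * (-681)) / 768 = -3585377/2914560 = -1.23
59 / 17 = 3.47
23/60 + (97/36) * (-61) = -7379/45 = -163.98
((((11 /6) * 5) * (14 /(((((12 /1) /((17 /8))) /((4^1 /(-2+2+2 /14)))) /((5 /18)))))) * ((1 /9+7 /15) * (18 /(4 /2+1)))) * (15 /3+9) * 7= 29184155/486 = 60049.70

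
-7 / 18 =-0.39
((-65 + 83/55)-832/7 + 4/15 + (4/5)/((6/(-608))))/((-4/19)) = 481232/385 = 1249.95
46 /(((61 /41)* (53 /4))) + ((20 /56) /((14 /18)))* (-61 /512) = 369653159/162219008 = 2.28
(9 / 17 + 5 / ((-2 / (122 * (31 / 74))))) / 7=-22867/1258 = -18.18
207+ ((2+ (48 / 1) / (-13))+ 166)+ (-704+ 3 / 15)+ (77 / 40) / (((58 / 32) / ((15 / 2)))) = -611733/1885 = -324.53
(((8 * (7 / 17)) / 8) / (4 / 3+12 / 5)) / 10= 3/272 = 0.01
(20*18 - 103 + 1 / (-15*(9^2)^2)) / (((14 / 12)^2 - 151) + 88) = -101170616/24264765 = -4.17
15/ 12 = 5/4 = 1.25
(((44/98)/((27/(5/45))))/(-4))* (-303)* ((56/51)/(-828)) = -1111/5985819 = 0.00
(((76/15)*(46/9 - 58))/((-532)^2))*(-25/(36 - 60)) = -85/86184 = 0.00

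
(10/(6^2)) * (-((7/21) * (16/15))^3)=-2048/164025 = -0.01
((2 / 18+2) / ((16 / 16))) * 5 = 95/9 = 10.56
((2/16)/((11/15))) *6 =45/44 = 1.02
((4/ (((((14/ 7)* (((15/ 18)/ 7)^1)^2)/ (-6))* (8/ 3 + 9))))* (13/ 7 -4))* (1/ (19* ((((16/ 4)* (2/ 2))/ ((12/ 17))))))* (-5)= -11664/1615 = -7.22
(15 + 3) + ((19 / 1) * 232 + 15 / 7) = 30997/7 = 4428.14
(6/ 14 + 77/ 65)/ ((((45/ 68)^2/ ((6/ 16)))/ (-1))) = -424252/307125 = -1.38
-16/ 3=-5.33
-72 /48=-3/2 = -1.50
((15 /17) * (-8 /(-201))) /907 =40/1033073 = 0.00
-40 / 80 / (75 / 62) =-31/75 = -0.41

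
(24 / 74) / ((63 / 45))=60/259 = 0.23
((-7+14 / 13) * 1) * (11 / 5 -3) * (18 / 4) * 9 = 12474/65 = 191.91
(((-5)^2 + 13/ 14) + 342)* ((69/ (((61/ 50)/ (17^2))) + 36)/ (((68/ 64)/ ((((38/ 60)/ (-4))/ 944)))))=-958776537/1007720 = -951.43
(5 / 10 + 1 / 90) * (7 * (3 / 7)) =23/15 = 1.53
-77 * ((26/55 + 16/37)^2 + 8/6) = -187206544/1129425 = -165.75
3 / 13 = 0.23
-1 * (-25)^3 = 15625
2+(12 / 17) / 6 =36/17 = 2.12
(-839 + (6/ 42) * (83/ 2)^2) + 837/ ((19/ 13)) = -10789/532 = -20.28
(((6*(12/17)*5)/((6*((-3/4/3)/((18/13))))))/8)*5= -2700/221 = -12.22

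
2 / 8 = 1/4 = 0.25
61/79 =0.77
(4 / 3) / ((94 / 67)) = 134/141 = 0.95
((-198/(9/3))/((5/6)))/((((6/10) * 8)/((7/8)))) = -14.44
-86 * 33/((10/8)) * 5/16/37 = -1419/74 = -19.18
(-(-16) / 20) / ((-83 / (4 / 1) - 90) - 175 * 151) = -16/530715 = 0.00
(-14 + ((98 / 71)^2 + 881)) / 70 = 4380151/352870 = 12.41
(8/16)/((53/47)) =0.44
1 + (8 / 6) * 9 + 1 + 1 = 15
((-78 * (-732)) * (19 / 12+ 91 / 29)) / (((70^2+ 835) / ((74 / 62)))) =252174/4495 = 56.10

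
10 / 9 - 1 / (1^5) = 1/9 = 0.11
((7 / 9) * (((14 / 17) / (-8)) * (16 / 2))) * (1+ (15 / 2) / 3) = -343/153 = -2.24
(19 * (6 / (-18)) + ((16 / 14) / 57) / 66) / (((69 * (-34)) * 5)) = 83387/154448910 = 0.00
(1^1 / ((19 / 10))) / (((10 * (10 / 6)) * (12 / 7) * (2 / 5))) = 7/152 = 0.05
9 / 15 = 3/5 = 0.60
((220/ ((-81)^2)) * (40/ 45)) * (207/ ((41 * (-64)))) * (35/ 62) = -44275/33356124 = 0.00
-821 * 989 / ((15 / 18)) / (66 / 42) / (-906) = 684.38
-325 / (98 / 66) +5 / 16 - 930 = -900475/784 = -1148.57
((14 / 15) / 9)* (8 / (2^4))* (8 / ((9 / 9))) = 56/135 = 0.41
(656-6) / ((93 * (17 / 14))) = 5.76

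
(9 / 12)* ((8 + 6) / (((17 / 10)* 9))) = 35/51 = 0.69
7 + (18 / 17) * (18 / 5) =919/85 = 10.81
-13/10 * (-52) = 338/5 = 67.60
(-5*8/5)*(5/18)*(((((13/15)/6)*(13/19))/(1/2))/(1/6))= -1352/513 = -2.64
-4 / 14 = -2/7 = -0.29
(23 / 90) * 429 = 109.63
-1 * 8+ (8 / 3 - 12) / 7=-28/3 = -9.33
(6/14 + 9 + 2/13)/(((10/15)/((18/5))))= 23544/455 = 51.75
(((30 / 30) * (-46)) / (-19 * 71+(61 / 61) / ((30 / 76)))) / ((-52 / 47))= -16215/525122 = -0.03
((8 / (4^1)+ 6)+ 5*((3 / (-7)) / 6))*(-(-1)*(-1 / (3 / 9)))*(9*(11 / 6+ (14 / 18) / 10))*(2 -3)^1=13803/35 = 394.37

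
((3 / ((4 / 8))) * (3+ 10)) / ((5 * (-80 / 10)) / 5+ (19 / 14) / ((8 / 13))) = -8736/649 = -13.46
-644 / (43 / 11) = -7084/43 = -164.74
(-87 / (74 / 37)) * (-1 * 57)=4959/2 = 2479.50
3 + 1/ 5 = 16/5 = 3.20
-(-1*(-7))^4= -2401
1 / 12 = 0.08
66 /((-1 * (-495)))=2/15 = 0.13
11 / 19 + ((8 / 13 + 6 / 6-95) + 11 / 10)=-91.71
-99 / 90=-11/10 = -1.10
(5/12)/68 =5/816 = 0.01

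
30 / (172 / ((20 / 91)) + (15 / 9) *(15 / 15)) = 225/5882 = 0.04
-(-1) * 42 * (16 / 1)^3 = 172032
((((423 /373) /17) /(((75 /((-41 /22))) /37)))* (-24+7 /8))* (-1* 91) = -720191199/5580080 = -129.06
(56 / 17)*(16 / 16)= 3.29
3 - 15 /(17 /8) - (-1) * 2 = -35/17 = -2.06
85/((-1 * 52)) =-85/52 = -1.63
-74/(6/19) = -703/3 = -234.33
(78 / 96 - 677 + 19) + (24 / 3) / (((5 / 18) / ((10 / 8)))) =-9939/16 = -621.19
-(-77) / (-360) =-77/360 = -0.21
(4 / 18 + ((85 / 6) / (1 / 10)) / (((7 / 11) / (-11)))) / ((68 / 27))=-972.23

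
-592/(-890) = 296/445 = 0.67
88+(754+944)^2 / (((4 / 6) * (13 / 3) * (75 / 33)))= 142747198/325 = 439222.15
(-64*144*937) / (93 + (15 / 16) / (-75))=-690831360/7439 = -92866.16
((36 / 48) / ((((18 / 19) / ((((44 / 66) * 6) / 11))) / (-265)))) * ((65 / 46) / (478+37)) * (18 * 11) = -196365/4738 = -41.44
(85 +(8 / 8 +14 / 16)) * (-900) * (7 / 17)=-1094625/34 = -32194.85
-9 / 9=-1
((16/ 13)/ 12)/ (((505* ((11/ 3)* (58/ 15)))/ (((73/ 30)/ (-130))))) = -73/272250550 = 0.00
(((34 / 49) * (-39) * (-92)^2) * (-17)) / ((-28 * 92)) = -518466/343 = -1511.56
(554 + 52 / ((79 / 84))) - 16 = 46870/79 = 593.29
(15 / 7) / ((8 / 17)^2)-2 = 3439/448 = 7.68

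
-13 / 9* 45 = -65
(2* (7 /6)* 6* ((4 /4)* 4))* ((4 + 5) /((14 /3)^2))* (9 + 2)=1782/7 = 254.57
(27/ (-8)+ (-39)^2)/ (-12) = -4047/32 = -126.47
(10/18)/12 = 0.05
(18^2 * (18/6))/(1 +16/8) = 324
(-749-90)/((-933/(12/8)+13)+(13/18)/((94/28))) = 354897/257516 = 1.38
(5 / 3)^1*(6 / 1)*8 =80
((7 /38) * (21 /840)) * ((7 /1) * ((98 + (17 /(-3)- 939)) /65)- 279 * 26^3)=-334684021/14820 = -22583.27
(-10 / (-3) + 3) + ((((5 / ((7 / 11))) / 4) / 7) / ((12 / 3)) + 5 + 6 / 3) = 31525/2352 = 13.40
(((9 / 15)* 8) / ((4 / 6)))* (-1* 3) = -108/5 = -21.60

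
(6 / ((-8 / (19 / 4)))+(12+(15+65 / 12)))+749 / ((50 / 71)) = 1310921/1200 = 1092.43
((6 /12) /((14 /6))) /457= 3/6398 = 0.00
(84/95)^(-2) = 9025/7056 = 1.28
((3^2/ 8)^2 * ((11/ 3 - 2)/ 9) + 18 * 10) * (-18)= -3244.22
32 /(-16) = -2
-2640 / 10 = -264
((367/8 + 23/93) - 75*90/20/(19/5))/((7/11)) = -6638665/98952 = -67.09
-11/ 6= -1.83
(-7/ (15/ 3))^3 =-2.74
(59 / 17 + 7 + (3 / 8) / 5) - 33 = -22.45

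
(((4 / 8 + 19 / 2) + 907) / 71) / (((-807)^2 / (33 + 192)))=22925/5137631 = 0.00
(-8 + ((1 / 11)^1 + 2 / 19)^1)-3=-2258/209 = -10.80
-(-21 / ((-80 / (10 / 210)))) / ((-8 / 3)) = 3/640 = 0.00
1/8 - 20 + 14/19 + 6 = -1997/152 = -13.14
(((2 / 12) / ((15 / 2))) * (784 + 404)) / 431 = 132/2155 = 0.06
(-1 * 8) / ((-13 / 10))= 80/13 = 6.15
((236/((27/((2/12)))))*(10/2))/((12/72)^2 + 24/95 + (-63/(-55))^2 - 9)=-135641000/137942181 = -0.98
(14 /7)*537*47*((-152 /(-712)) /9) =319694/267 = 1197.36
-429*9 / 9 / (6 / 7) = -1001/2 = -500.50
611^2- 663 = 372658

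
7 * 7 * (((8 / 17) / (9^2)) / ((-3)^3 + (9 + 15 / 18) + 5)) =-784/33507 = -0.02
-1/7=-0.14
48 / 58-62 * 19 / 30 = -16721/435 = -38.44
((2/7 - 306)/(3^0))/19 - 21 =-4933/133 = -37.09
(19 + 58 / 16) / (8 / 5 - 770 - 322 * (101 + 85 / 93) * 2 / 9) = -757485/269879312 = 0.00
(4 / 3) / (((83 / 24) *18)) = 16/747 = 0.02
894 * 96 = 85824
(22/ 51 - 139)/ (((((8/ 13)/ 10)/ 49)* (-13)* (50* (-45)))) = -346283/91800 = -3.77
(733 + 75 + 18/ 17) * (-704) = -9682816/17 = -569577.41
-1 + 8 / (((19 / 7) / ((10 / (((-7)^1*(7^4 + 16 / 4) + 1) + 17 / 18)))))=-164771/164483 = -1.00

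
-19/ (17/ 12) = -228/17 = -13.41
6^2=36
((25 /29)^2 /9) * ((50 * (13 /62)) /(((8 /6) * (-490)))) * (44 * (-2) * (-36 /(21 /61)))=-109037500/8942353 = -12.19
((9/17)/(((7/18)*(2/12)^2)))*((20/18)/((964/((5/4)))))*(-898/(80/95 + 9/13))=-449157150/10869341 = -41.32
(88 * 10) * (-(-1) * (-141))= -124080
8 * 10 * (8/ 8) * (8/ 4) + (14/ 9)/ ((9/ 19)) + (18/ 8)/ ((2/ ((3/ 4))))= 425419/2592 = 164.13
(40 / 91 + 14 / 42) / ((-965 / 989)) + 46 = 11909791/263445 = 45.21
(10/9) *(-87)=-290/3 = -96.67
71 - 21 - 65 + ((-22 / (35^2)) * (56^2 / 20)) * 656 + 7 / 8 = -1861421/1000 = -1861.42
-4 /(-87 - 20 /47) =188/4109 = 0.05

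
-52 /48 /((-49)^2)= -13/28812 = 0.00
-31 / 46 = -0.67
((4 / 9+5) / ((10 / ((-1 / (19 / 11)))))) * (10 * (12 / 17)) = -2.22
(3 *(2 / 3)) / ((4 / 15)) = 15/2 = 7.50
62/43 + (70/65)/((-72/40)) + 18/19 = 1.79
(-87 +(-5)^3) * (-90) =19080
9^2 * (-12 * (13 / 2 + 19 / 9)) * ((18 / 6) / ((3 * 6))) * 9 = -12555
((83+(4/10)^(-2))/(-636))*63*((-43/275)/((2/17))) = 5480307/466400 = 11.75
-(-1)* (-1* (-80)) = 80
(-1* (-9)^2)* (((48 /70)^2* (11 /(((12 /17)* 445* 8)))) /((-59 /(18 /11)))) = 148716/32162375 = 0.00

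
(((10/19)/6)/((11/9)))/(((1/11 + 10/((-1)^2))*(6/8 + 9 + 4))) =4/7733 = 0.00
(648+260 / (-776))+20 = 129527/194 = 667.66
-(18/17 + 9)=-171/17 = -10.06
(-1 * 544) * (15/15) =-544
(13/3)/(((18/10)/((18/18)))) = 65/27 = 2.41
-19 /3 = -6.33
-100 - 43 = -143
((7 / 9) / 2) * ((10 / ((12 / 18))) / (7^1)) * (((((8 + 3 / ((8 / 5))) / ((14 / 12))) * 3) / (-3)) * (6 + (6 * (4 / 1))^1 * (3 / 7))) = -22515/196 = -114.87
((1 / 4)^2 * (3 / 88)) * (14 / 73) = 21/51392 = 0.00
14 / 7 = 2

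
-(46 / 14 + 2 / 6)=-76/21 = -3.62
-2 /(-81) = 2/81 = 0.02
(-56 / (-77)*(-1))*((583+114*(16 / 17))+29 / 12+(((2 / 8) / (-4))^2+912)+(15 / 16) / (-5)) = -20948707/17952 = -1166.93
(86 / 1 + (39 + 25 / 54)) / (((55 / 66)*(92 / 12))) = 1355/69 = 19.64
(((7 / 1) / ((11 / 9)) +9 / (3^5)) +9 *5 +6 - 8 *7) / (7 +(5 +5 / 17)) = 3859/62073 = 0.06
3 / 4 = 0.75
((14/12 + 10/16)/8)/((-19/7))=-301/3648 = -0.08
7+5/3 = 8.67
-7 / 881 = -0.01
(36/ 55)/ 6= 6/55 = 0.11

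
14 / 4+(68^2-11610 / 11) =78585/22 = 3572.05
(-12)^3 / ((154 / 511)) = -63072/11 = -5733.82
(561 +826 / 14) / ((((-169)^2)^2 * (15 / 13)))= 124/188245551 = 0.00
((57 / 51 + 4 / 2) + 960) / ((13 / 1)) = 74.09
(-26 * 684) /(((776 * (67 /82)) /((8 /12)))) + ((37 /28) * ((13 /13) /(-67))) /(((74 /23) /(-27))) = -6745107/363944 = -18.53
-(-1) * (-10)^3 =-1000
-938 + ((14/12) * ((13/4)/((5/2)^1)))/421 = -23693789/25260 = -938.00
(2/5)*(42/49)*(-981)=-11772/35 = -336.34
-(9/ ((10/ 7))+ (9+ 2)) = -173/10 = -17.30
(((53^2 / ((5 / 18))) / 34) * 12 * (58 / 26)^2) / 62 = 127567926/445315 = 286.47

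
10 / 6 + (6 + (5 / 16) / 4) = 1487/192 = 7.74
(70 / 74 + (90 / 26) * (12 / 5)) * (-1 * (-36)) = 160236/481 = 333.13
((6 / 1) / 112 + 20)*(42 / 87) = 1123/116 = 9.68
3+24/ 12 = 5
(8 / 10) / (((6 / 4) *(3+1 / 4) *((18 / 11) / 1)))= 176/1755 = 0.10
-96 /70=-48/35 = -1.37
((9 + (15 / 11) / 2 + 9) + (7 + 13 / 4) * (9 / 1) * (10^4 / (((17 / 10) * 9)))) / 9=22556987/3366 = 6701.42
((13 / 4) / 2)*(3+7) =65/4 = 16.25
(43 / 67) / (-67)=-43/4489 = -0.01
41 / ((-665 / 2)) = -82/665 = -0.12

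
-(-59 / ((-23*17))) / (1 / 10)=-1.51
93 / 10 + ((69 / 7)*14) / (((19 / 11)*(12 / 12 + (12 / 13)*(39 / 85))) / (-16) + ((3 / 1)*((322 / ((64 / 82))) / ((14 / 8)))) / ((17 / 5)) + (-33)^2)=165903783/17637310 = 9.41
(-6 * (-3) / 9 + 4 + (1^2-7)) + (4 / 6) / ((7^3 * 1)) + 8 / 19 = 8270/19551 = 0.42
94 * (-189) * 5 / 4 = -44415/2 = -22207.50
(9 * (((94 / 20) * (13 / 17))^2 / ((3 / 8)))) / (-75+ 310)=47658/36125 = 1.32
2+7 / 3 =13/3 = 4.33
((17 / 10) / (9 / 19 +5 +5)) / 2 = 323/3980 = 0.08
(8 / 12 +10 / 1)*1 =32/3 = 10.67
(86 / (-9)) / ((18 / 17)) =-731/81 = -9.02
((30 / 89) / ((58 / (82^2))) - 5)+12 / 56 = 1239113/36134 = 34.29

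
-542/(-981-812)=0.30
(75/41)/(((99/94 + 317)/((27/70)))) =19035/8580439 = 0.00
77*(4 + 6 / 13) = 4466/13 = 343.54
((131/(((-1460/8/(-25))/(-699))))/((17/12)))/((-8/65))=89279775/1241 = 71941.80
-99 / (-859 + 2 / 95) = 1045/9067 = 0.12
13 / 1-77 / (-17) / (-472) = 104235/8024 = 12.99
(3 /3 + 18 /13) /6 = 31/78 = 0.40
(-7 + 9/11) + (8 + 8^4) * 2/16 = 5575/11 = 506.82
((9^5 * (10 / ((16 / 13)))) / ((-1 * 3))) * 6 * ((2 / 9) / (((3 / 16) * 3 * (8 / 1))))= -47385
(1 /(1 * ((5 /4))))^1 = 4/5 = 0.80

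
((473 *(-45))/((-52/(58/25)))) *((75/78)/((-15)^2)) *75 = 304.37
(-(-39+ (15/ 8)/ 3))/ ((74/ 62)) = 9517/296 = 32.15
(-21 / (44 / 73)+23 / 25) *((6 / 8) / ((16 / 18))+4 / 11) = -634321/15488 = -40.96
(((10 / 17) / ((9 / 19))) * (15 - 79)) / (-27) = 12160/4131 = 2.94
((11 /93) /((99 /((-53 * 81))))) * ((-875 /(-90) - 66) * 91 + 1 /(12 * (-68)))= 664455223/25296 = 26267.21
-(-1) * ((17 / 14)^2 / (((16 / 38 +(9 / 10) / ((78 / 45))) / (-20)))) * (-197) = 281249020/45521 = 6178.45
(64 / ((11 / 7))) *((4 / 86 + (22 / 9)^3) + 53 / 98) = 618.80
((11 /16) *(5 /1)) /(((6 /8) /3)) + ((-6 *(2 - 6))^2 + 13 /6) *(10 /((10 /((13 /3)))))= 90689/36 = 2519.14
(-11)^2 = 121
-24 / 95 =-0.25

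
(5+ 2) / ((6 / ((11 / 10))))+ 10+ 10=1277/60 = 21.28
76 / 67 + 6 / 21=666/469 = 1.42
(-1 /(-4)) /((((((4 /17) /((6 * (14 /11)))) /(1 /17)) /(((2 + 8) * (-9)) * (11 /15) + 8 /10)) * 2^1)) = -3423/220 = -15.56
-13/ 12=-1.08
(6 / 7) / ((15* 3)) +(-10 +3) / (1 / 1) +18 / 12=-1151/210 = -5.48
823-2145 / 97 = 77686/97 = 800.89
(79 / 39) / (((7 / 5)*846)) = 395/230958 = 0.00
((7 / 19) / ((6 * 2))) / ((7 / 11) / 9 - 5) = -231/37088 = -0.01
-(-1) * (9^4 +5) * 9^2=531846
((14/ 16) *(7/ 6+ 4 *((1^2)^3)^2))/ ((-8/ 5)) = -1085/384 = -2.83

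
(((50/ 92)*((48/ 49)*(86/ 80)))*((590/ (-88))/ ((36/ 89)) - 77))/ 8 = -31867945/4760448 = -6.69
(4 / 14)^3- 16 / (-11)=5576/3773 = 1.48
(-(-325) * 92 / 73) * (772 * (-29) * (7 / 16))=-292863025/73 = -4011822.26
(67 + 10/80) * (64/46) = 2148/23 = 93.39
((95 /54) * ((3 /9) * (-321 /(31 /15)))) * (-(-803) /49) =-40812475/27342 = -1492.67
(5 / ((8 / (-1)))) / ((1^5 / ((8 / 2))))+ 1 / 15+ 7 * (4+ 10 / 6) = 1117/30 = 37.23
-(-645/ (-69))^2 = -46225/529 = -87.38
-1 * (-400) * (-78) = -31200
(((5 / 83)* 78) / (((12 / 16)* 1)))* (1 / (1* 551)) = 520/45733 = 0.01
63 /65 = 0.97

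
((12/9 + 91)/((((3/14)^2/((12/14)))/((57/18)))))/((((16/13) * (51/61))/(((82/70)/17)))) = 171115919/468180 = 365.49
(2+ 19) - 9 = 12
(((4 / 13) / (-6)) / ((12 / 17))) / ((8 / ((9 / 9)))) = -17/1872 = -0.01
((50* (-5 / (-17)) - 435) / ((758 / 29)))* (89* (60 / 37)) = -2320.71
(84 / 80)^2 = 441/400 = 1.10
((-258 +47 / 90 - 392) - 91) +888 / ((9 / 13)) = 48797/90 = 542.19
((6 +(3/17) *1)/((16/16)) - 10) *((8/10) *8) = -24.47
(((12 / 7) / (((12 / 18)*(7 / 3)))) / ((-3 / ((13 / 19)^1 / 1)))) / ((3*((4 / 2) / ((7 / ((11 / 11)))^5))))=-13377/19 = -704.05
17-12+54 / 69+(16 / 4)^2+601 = 14324/23 = 622.78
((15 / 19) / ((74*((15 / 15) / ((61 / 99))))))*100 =15250/23199 = 0.66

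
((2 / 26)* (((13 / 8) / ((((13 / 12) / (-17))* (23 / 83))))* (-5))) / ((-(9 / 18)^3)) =-84660/299 = -283.14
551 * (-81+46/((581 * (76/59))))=-51821869/1162 = -44597.13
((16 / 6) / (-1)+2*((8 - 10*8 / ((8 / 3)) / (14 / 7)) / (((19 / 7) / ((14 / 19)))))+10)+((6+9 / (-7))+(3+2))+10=176236/7581 = 23.25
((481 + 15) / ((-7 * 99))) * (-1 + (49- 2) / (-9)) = 3968/891 = 4.45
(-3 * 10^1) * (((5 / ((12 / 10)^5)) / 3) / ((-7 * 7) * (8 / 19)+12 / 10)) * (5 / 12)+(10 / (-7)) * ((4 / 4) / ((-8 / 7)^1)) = 144768095/86126976 = 1.68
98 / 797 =0.12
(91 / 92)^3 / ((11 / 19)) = 14317849/8565568 = 1.67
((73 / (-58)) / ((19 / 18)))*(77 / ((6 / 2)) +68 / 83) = -1444305/45733 = -31.58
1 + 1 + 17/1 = 19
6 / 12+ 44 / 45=133/90 = 1.48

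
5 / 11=0.45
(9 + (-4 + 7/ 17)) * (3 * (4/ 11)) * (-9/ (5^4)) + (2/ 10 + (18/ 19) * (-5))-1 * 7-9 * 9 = -92.62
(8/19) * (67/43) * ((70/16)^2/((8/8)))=82075/6536 = 12.56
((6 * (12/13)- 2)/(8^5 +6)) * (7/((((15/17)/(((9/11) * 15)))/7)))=24633/334763 = 0.07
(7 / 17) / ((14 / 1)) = 1/34 = 0.03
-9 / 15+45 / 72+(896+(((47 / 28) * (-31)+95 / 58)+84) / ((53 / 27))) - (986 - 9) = -27481451/430360 = -63.86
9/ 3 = 3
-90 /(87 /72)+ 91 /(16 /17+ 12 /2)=-210017/3422 = -61.37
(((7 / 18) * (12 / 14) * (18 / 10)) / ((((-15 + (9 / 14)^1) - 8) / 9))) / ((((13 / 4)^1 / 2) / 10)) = -6048/4069 = -1.49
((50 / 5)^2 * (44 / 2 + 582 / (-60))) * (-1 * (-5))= 6150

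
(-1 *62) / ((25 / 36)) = -2232/25 = -89.28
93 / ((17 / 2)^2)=372/289 = 1.29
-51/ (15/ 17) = -289/5 = -57.80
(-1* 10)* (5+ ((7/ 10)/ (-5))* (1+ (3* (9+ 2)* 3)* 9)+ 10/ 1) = 5494/5 = 1098.80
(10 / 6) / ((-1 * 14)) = -5/42 = -0.12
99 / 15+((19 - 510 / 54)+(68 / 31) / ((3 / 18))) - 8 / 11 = 438707/15345 = 28.59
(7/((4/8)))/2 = 7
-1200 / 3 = -400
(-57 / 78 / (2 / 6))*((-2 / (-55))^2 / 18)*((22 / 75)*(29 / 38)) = -29/804375 = 0.00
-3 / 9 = -1/3 = -0.33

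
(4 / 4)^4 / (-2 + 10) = 1/8 = 0.12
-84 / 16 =-21/4 = -5.25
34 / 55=0.62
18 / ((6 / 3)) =9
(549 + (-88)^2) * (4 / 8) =8293/2 = 4146.50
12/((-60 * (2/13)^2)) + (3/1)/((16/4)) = -77/10 = -7.70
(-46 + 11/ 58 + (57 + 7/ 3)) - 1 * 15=-257/174 = -1.48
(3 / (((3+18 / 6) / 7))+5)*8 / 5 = 68/5 = 13.60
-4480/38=-2240/19 = -117.89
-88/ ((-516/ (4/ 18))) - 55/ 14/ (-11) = 0.40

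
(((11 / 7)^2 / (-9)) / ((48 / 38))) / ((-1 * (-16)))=-0.01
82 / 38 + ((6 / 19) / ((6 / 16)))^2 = 1035/361 = 2.87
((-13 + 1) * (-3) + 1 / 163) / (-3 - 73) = -5869/12388 = -0.47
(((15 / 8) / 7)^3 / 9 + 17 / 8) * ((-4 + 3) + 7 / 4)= 1120677/702464 = 1.60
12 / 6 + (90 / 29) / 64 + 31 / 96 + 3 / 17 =60293/23664 = 2.55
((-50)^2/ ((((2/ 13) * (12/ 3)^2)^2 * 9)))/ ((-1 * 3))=-105625/6912 = -15.28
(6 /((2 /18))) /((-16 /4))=-27/2 = -13.50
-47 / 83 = -0.57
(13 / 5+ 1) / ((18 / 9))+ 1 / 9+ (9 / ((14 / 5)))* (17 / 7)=42853/4410 = 9.72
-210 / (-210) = 1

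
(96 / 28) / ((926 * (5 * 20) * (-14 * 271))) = -3/307408850 = 0.00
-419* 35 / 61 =-14665/61 = -240.41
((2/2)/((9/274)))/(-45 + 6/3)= -274/387 = -0.71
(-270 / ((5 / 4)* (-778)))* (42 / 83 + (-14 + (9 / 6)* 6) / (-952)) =1090773/7684306 = 0.14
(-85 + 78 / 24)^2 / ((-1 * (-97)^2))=-106929/150544 = -0.71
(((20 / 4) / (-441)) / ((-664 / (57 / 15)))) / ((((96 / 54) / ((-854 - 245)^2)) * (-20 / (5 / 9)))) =-468331/382464 = -1.22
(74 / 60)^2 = 1369/900 = 1.52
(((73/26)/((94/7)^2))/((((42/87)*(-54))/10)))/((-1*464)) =2555/198491904 = 0.00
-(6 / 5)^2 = -36/25 = -1.44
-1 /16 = -0.06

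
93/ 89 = 1.04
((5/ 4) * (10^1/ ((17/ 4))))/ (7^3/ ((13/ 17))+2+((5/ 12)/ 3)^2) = 842400/129046949 = 0.01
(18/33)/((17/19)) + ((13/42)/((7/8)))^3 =388417318/594009801 = 0.65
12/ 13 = 0.92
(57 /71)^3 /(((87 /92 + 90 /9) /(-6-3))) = -8070516/18969283 = -0.43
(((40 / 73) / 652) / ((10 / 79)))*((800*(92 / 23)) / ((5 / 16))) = 808960/11899 = 67.99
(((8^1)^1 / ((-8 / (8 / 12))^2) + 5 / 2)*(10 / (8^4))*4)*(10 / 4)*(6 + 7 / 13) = 48875/119808 = 0.41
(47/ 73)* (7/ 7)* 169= 7943/73 = 108.81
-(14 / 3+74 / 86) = -713/129 = -5.53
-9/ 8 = -1.12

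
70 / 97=0.72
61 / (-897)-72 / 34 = -33329/15249 = -2.19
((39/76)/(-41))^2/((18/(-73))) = -12337/19418912 = 0.00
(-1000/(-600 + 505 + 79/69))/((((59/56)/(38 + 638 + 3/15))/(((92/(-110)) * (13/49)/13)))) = -122643360/1050731 = -116.72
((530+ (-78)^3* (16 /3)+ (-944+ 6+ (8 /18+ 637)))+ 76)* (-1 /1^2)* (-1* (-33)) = 250533217/3 = 83511072.33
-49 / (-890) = 49/890 = 0.06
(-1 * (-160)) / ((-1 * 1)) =-160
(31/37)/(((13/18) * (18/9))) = 279/481 = 0.58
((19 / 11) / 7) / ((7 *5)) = 19/2695 = 0.01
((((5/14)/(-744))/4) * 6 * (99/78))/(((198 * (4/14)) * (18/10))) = -25/2785536 = 0.00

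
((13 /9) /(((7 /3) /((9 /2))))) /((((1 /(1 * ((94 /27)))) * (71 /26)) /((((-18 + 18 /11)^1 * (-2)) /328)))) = 79430/224147 = 0.35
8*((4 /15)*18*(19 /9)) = 1216/15 = 81.07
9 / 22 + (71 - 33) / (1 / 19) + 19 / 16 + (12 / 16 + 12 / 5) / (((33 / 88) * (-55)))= 3183153/4400 = 723.44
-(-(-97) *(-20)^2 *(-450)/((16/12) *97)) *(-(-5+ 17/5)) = 216000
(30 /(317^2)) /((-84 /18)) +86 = 60494333/703423 = 86.00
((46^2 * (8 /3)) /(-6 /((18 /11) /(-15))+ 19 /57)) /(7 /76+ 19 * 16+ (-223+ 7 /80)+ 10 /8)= 12865280/10399319 = 1.24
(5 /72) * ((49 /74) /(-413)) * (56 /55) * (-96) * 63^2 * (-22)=-2074464/2183 = -950.28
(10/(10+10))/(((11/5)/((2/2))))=0.23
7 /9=0.78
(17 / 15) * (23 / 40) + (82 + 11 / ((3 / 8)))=22397/200 = 111.98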